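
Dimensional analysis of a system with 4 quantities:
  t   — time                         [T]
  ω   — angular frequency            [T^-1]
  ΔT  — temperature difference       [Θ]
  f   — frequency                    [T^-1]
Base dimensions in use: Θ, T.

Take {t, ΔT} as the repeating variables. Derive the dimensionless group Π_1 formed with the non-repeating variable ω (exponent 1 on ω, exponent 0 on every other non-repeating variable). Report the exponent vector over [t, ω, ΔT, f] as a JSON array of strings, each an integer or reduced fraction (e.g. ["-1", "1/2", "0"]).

["1", "1", "0", "0"]

Dimensional matrix (Θ×T by t×ω×ΔT×f):
  Θ: [ 0  0  1  0]
  T: [ 1 -1  0 -1]
RREF → pivots at {t,ΔT} ⇒ r = 2
Pivot set = {t,ΔT}, free = {ω,f}
RREF:
  r0: [   1   -1    0   -1]
  r1: [   0    0    1    0]
Fix exponent of ω at 1, f at 0; solve each RREF row for its pivot's exponent:
  r0: exp(t) + (-1)·1 = 0 ⇒ exp(t) = 1
  r1: exp(ΔT) + (0)·1 = 0 ⇒ exp(ΔT) = 0
Π_1 = t · ω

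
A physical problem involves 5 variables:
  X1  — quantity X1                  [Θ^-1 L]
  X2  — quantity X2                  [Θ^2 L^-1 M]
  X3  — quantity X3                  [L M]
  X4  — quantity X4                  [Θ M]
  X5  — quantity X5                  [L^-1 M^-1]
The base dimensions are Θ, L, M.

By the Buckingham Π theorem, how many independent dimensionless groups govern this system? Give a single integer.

Dimensional matrix (Θ×L×M by X1×X2×X3×X4×X5):
  Θ: [-1  2  0  1  0]
  L: [ 1 -1  1  0 -1]
  M: [ 0  1  1  1 -1]
Echelon form has 2 nonzero rows (pivots: X1,X2)
Π count = n − r = 5 − 2 = 3

3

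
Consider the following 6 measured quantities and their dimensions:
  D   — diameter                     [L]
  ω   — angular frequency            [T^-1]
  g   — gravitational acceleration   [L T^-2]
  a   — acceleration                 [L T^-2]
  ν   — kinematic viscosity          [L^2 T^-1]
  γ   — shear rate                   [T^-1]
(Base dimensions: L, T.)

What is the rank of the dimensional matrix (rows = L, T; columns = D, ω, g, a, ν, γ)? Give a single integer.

2

Write exponents as rows L,T / cols D,ω,g,a,ν,γ:
  L: [ 1  0  1  1  2  0]
  T: [ 0 -1 -2 -2 -1 -1]
Row reduction gives pivot columns D,ω; rank = 2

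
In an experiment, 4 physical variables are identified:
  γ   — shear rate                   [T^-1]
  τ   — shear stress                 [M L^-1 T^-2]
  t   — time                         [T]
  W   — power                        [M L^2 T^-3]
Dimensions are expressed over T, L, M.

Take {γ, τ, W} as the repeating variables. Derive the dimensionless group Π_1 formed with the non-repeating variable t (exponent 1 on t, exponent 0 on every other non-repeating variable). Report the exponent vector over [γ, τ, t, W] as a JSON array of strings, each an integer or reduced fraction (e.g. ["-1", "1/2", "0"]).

["1", "0", "1", "0"]

Exponent matrix [T,L,M] × [γ,τ,t,W]:
  T: [-1 -2  1 -3]
  L: [ 0 -1  0  2]
  M: [ 0  1  0  1]
RREF → pivots at {γ,τ,W} ⇒ r = 3
Repeat: γ,τ,W; free: t
RREF:
  r0: [   1    0   -1    0]
  r1: [   0    1    0    0]
  r2: [   0    0    0    1]
Fix exponent of t at 1; solve each RREF row for its pivot's exponent:
  r0: exp(γ) + (-1)·1 = 0 ⇒ exp(γ) = 1
  r1: exp(τ) + (0)·1 = 0 ⇒ exp(τ) = 0
  r2: exp(W) + (0)·1 = 0 ⇒ exp(W) = 0
Π_1 = γ · t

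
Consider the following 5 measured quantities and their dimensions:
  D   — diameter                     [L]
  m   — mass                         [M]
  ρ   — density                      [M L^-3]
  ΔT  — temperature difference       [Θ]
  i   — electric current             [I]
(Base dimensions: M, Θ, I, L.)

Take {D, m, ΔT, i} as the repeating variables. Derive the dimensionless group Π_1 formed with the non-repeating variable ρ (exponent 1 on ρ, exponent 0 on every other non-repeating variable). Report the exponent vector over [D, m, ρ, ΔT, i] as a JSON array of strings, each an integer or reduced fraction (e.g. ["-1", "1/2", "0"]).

["3", "-1", "1", "0", "0"]

Write exponents as rows M,Θ,I,L / cols D,m,ρ,ΔT,i:
  M: [ 0  1  1  0  0]
  Θ: [ 0  0  0  1  0]
  I: [ 0  0  0  0  1]
  L: [ 1  0 -3  0  0]
Echelon form has 4 nonzero rows (pivots: D,m,ΔT,i)
Pivot set = {D,m,ΔT,i}, free = {ρ}
RREF:
  r0: [   1    0   -3    0    0]
  r1: [   0    1    1    0    0]
  r2: [   0    0    0    1    0]
  r3: [   0    0    0    0    1]
Fix exponent of ρ at 1; solve each RREF row for its pivot's exponent:
  r0: exp(D) + (-3)·1 = 0 ⇒ exp(D) = 3
  r1: exp(m) + (1)·1 = 0 ⇒ exp(m) = -1
  r2: exp(ΔT) + (0)·1 = 0 ⇒ exp(ΔT) = 0
  r3: exp(i) + (0)·1 = 0 ⇒ exp(i) = 0
Π_1 = D^3 · m^-1 · ρ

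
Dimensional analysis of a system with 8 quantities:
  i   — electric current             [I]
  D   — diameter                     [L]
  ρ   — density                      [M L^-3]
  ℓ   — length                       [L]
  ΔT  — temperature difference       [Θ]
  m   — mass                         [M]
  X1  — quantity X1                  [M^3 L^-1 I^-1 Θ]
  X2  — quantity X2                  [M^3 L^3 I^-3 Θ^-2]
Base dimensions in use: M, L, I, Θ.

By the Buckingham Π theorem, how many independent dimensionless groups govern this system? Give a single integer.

Exponent matrix [M,L,I,Θ] × [i,D,ρ,ℓ,ΔT,m,X1,X2]:
  M: [ 0  0  1  0  0  1  3  3]
  L: [ 0  1 -3  1  0  0 -1  3]
  I: [ 1  0  0  0  0  0 -1 -3]
  Θ: [ 0  0  0  0  1  0  1 -2]
RREF → pivots at {i,D,ρ,ΔT} ⇒ r = 4
8 vars − rank 4 = 4 Π groups

4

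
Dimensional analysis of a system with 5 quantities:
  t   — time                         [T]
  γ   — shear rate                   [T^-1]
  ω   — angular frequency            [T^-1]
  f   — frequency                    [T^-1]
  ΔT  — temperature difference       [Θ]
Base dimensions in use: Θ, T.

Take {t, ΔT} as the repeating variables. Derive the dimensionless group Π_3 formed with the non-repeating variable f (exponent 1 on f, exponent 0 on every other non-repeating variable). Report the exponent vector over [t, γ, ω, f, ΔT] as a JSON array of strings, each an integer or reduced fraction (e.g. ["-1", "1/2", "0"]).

["1", "0", "0", "1", "0"]

Write exponents as rows Θ,T / cols t,γ,ω,f,ΔT:
  Θ: [ 0  0  0  0  1]
  T: [ 1 -1 -1 -1  0]
RREF → pivots at {t,ΔT} ⇒ r = 2
Repeat: t,ΔT; free: γ,ω,f
RREF:
  r0: [   1   -1   -1   -1    0]
  r1: [   0    0    0    0    1]
Fix exponent of f at 1, γ at 0, ω at 0; solve each RREF row for its pivot's exponent:
  r0: exp(t) + (-1)·1 = 0 ⇒ exp(t) = 1
  r1: exp(ΔT) + (0)·1 = 0 ⇒ exp(ΔT) = 0
Π_3 = t · f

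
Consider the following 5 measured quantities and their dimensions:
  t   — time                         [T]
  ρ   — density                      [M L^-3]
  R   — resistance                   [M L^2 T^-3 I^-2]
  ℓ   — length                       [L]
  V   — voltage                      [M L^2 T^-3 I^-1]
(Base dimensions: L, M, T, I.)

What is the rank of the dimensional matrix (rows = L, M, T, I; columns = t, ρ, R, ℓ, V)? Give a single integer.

4

Write exponents as rows L,M,T,I / cols t,ρ,R,ℓ,V:
  L: [ 0 -3  2  1  2]
  M: [ 0  1  1  0  1]
  T: [ 1  0 -3  0 -3]
  I: [ 0  0 -2  0 -1]
Row reduction gives pivot columns t,ρ,R,ℓ; rank = 4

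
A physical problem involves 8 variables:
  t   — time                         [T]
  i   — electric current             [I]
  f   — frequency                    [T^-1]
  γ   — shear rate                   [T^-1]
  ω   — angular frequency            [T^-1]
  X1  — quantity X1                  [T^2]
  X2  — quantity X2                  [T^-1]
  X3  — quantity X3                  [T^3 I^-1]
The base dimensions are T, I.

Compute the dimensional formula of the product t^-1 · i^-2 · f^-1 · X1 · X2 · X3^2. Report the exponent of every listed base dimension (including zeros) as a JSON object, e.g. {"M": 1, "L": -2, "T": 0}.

{"T": 7, "I": -4}

Exponent matrix [T,I] × [t,i,f,γ,ω,X1,X2,X3]:
  T: [ 1  0 -1 -1 -1  2 -1  3]
  I: [ 0  1  0  0  0  0  0 -1]
  [T]: (-1)·1+(-2)·0+(-1)·-1+(1)·2+(1)·-1+(2)·3 = 7
  [I]: (-1)·0+(-2)·1+(-1)·0+(1)·0+(1)·0+(2)·-1 = -4
⇒ T^7 I^-4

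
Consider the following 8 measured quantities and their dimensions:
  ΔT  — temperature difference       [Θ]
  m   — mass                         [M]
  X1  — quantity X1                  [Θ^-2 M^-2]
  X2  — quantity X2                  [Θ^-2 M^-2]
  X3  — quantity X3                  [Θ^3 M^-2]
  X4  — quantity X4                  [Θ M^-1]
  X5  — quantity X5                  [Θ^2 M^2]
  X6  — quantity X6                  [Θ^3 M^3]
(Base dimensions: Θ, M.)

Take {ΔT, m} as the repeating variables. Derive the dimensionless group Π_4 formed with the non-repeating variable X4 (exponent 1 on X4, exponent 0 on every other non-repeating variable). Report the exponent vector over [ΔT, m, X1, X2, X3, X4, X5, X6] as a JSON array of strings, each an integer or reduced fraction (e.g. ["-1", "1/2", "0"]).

Write exponents as rows Θ,M / cols ΔT,m,X1,X2,X3,X4,X5,X6:
  Θ: [ 1  0 -2 -2  3  1  2  3]
  M: [ 0  1 -2 -2 -2 -1  2  3]
Row reduction gives pivot columns ΔT,m; rank = 2
Repeat: ΔT,m; free: X1,X2,X3,X4,X5,X6
RREF:
  r0: [   1    0   -2   -2    3    1    2    3]
  r1: [   0    1   -2   -2   -2   -1    2    3]
Fix exponent of X4 at 1, X1 at 0, X2 at 0, X3 at 0, X5 at 0, X6 at 0; solve each RREF row for its pivot's exponent:
  r0: exp(ΔT) + (1)·1 = 0 ⇒ exp(ΔT) = -1
  r1: exp(m) + (-1)·1 = 0 ⇒ exp(m) = 1
Π_4 = ΔT^-1 · m · X4

["-1", "1", "0", "0", "0", "1", "0", "0"]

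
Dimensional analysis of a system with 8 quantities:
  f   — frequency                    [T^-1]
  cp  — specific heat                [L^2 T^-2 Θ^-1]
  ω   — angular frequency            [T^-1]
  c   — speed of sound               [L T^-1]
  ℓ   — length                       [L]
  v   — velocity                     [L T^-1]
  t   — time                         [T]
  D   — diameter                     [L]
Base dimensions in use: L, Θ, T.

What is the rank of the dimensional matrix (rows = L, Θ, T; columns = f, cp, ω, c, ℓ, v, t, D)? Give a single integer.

3

Write exponents as rows L,Θ,T / cols f,cp,ω,c,ℓ,v,t,D:
  L: [ 0  2  0  1  1  1  0  1]
  Θ: [ 0 -1  0  0  0  0  0  0]
  T: [-1 -2 -1 -1  0 -1  1  0]
Row reduction gives pivot columns f,cp,c; rank = 3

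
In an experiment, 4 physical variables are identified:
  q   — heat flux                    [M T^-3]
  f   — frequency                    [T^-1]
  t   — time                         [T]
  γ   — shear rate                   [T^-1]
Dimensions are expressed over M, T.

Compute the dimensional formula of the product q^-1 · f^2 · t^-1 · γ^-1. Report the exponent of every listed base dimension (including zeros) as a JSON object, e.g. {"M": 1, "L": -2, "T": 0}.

Write exponents as rows M,T / cols q,f,t,γ:
  M: [ 1  0  0  0]
  T: [-3 -1  1 -1]
  [M]: (-1)·1+(2)·0+(-1)·0+(-1)·0 = -1
  [T]: (-1)·-3+(2)·-1+(-1)·1+(-1)·-1 = 1
⇒ M^-1 T

{"M": -1, "T": 1}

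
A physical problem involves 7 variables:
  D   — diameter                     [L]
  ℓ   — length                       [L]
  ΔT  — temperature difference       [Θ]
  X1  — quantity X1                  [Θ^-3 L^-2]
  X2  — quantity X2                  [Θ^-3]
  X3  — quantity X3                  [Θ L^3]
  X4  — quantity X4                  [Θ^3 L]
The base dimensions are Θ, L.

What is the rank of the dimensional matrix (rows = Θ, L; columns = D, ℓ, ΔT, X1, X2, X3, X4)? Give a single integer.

2

Dimensional matrix (Θ×L by D×ℓ×ΔT×X1×X2×X3×X4):
  Θ: [ 0  0  1 -3 -3  1  3]
  L: [ 1  1  0 -2  0  3  1]
Echelon form has 2 nonzero rows (pivots: D,ΔT)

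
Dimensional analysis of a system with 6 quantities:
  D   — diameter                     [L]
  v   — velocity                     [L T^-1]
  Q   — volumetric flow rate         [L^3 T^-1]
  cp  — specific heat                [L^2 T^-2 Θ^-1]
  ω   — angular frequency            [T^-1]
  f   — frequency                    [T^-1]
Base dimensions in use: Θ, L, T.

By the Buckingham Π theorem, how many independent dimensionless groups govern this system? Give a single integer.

3

Exponent matrix [Θ,L,T] × [D,v,Q,cp,ω,f]:
  Θ: [ 0  0  0 -1  0  0]
  L: [ 1  1  3  2  0  0]
  T: [ 0 -1 -1 -2 -1 -1]
Row reduction gives pivot columns D,v,cp; rank = 3
n=6, r=3 ⇒ 3 dimensionless groups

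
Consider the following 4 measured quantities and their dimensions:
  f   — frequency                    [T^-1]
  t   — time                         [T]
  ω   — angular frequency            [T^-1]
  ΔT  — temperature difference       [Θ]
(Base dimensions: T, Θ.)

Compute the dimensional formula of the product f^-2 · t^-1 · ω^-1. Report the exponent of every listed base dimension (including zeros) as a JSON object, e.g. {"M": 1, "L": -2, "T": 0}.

{"T": 2, "Θ": 0}

Exponent matrix [T,Θ] × [f,t,ω,ΔT]:
  T: [-1  1 -1  0]
  Θ: [ 0  0  0  1]
  [T]: (-2)·-1+(-1)·1+(-1)·-1 = 2
  [Θ]: (-2)·0+(-1)·0+(-1)·0 = 0
⇒ T^2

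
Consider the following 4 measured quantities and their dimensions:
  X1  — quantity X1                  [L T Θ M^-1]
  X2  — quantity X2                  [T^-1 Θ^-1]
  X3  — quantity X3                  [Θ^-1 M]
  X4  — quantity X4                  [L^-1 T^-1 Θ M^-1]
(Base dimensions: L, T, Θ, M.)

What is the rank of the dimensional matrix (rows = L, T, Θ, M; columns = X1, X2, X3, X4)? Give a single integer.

Write exponents as rows L,T,Θ,M / cols X1,X2,X3,X4:
  L: [ 1  0  0 -1]
  T: [ 1 -1  0 -1]
  Θ: [ 1 -1 -1  1]
  M: [-1  0  1 -1]
Echelon form has 3 nonzero rows (pivots: X1,X2,X3)

3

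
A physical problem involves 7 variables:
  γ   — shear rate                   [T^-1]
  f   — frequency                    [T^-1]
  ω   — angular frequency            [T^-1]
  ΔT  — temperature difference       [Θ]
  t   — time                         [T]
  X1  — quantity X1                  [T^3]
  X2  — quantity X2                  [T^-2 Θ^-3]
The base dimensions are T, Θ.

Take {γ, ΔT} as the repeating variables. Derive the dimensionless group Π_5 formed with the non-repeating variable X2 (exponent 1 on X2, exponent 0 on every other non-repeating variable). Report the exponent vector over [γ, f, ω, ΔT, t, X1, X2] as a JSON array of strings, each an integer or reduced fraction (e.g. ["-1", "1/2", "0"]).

Exponent matrix [T,Θ] × [γ,f,ω,ΔT,t,X1,X2]:
  T: [-1 -1 -1  0  1  3 -2]
  Θ: [ 0  0  0  1  0  0 -3]
Echelon form has 2 nonzero rows (pivots: γ,ΔT)
Repeat: γ,ΔT; free: f,ω,t,X1,X2
RREF:
  r0: [   1    1    1    0   -1   -3    2]
  r1: [   0    0    0    1    0    0   -3]
Fix exponent of X2 at 1, f at 0, ω at 0, t at 0, X1 at 0; solve each RREF row for its pivot's exponent:
  r0: exp(γ) + (2)·1 = 0 ⇒ exp(γ) = -2
  r1: exp(ΔT) + (-3)·1 = 0 ⇒ exp(ΔT) = 3
Π_5 = γ^-2 · ΔT^3 · X2

["-2", "0", "0", "3", "0", "0", "1"]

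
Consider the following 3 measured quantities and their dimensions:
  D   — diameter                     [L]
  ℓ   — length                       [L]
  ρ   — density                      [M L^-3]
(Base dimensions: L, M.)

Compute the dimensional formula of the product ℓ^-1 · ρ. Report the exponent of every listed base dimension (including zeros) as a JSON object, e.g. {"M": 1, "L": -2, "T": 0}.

{"L": -4, "M": 1}

Dimensional matrix (L×M by D×ℓ×ρ):
  L: [ 1  1 -3]
  M: [ 0  0  1]
  [L]: (-1)·1+(1)·-3 = -4
  [M]: (-1)·0+(1)·1 = 1
⇒ L^-4 M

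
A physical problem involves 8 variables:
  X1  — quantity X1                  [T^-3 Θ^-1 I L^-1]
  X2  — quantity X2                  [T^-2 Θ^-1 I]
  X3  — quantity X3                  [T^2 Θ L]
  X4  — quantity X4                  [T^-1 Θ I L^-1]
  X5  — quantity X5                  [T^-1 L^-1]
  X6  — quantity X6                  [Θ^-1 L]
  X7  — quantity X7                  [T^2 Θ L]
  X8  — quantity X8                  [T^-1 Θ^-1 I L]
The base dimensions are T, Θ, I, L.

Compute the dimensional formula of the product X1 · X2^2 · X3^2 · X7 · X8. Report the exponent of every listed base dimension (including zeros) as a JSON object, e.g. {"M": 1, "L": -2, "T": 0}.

Dimensional matrix (T×Θ×I×L by X1×X2×X3×X4×X5×X6×X7×X8):
  T: [-3 -2  2 -1 -1  0  2 -1]
  Θ: [-1 -1  1  1  0 -1  1 -1]
  I: [ 1  1  0  1  0  0  0  1]
  L: [-1  0  1 -1 -1  1  1  1]
  [T]: (1)·-3+(2)·-2+(2)·2+(1)·2+(1)·-1 = -2
  [Θ]: (1)·-1+(2)·-1+(2)·1+(1)·1+(1)·-1 = -1
  [I]: (1)·1+(2)·1+(2)·0+(1)·0+(1)·1 = 4
  [L]: (1)·-1+(2)·0+(2)·1+(1)·1+(1)·1 = 3
⇒ T^-2 Θ^-1 I^4 L^3

{"T": -2, "Θ": -1, "I": 4, "L": 3}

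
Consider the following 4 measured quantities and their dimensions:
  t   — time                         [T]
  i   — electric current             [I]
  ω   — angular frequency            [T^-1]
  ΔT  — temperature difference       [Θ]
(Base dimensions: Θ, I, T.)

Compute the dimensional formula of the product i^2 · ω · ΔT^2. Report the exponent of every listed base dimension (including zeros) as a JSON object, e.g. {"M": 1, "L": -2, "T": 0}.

Dimensional matrix (Θ×I×T by t×i×ω×ΔT):
  Θ: [ 0  0  0  1]
  I: [ 0  1  0  0]
  T: [ 1  0 -1  0]
  [Θ]: (2)·0+(1)·0+(2)·1 = 2
  [I]: (2)·1+(1)·0+(2)·0 = 2
  [T]: (2)·0+(1)·-1+(2)·0 = -1
⇒ Θ^2 I^2 T^-1

{"Θ": 2, "I": 2, "T": -1}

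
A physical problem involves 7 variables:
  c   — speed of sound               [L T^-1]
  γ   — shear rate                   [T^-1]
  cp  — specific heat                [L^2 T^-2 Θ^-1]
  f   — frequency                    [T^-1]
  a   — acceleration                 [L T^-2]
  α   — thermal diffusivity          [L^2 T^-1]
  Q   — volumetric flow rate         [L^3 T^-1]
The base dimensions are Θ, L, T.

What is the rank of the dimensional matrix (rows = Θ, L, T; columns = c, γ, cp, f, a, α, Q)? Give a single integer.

Write exponents as rows Θ,L,T / cols c,γ,cp,f,a,α,Q:
  Θ: [ 0  0 -1  0  0  0  0]
  L: [ 1  0  2  0  1  2  3]
  T: [-1 -1 -2 -1 -2 -1 -1]
RREF → pivots at {c,γ,cp} ⇒ r = 3

3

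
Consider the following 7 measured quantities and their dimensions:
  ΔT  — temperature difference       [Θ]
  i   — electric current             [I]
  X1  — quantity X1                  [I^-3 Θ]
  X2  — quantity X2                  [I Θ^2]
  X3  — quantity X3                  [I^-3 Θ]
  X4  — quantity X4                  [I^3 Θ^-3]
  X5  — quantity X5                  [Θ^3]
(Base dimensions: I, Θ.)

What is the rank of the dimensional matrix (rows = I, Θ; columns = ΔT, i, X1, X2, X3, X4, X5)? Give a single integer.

Exponent matrix [I,Θ] × [ΔT,i,X1,X2,X3,X4,X5]:
  I: [ 0  1 -3  1 -3  3  0]
  Θ: [ 1  0  1  2  1 -3  3]
RREF → pivots at {ΔT,i} ⇒ r = 2

2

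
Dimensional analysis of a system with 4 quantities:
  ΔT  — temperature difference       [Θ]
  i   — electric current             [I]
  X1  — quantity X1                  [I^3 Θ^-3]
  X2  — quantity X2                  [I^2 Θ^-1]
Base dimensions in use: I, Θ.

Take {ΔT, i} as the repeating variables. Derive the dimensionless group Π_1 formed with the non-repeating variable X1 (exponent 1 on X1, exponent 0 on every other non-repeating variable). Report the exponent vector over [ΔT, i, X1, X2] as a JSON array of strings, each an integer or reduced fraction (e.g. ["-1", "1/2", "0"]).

Write exponents as rows I,Θ / cols ΔT,i,X1,X2:
  I: [ 0  1  3  2]
  Θ: [ 1  0 -3 -1]
Echelon form has 2 nonzero rows (pivots: ΔT,i)
Pivot set = {ΔT,i}, free = {X1,X2}
RREF:
  r0: [   1    0   -3   -1]
  r1: [   0    1    3    2]
Fix exponent of X1 at 1, X2 at 0; solve each RREF row for its pivot's exponent:
  r0: exp(ΔT) + (-3)·1 = 0 ⇒ exp(ΔT) = 3
  r1: exp(i) + (3)·1 = 0 ⇒ exp(i) = -3
Π_1 = ΔT^3 · i^-3 · X1

["3", "-3", "1", "0"]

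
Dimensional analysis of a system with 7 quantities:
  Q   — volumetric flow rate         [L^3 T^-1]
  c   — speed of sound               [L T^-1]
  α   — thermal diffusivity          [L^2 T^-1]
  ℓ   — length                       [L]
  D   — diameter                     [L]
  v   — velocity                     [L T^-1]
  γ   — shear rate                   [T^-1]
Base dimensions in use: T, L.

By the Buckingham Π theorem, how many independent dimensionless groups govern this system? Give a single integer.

5

Write exponents as rows T,L / cols Q,c,α,ℓ,D,v,γ:
  T: [-1 -1 -1  0  0 -1 -1]
  L: [ 3  1  2  1  1  1  0]
Row reduction gives pivot columns Q,c; rank = 2
7 vars − rank 2 = 5 Π groups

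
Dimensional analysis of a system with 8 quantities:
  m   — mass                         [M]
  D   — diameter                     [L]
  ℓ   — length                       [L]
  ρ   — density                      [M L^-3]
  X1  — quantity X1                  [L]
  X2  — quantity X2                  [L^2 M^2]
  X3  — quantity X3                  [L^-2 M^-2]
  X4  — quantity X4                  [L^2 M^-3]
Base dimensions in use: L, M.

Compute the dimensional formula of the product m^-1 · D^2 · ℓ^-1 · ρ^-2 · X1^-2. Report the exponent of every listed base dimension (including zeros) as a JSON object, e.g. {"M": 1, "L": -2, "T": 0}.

{"L": 5, "M": -3}

Exponent matrix [L,M] × [m,D,ℓ,ρ,X1,X2,X3,X4]:
  L: [ 0  1  1 -3  1  2 -2  2]
  M: [ 1  0  0  1  0  2 -2 -3]
  [L]: (-1)·0+(2)·1+(-1)·1+(-2)·-3+(-2)·1 = 5
  [M]: (-1)·1+(2)·0+(-1)·0+(-2)·1+(-2)·0 = -3
⇒ L^5 M^-3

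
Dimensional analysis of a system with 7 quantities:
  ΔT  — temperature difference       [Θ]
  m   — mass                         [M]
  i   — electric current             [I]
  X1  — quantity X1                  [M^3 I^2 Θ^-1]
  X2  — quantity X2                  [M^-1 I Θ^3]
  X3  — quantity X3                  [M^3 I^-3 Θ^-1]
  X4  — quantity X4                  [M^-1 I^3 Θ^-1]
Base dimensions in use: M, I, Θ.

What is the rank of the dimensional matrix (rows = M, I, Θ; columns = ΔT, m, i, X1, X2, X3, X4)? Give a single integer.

3

Dimensional matrix (M×I×Θ by ΔT×m×i×X1×X2×X3×X4):
  M: [ 0  1  0  3 -1  3 -1]
  I: [ 0  0  1  2  1 -3  3]
  Θ: [ 1  0  0 -1  3 -1 -1]
RREF → pivots at {ΔT,m,i} ⇒ r = 3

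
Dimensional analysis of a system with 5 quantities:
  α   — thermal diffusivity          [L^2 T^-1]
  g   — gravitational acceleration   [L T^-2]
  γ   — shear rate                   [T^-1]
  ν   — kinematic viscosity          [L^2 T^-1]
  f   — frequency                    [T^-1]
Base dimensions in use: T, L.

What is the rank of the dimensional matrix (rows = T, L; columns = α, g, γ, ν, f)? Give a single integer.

2

Write exponents as rows T,L / cols α,g,γ,ν,f:
  T: [-1 -2 -1 -1 -1]
  L: [ 2  1  0  2  0]
Echelon form has 2 nonzero rows (pivots: α,g)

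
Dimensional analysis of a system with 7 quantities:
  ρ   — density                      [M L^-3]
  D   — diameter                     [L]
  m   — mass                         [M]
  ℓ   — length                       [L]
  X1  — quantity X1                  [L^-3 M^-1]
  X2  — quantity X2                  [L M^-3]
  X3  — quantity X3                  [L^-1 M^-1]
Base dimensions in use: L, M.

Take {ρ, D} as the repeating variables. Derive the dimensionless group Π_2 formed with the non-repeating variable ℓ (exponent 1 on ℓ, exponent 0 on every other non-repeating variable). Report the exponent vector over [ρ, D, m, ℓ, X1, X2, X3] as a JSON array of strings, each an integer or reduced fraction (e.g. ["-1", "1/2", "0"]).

["0", "-1", "0", "1", "0", "0", "0"]

Dimensional matrix (L×M by ρ×D×m×ℓ×X1×X2×X3):
  L: [-3  1  0  1 -3  1 -1]
  M: [ 1  0  1  0 -1 -3 -1]
Echelon form has 2 nonzero rows (pivots: ρ,D)
Repeat: ρ,D; free: m,ℓ,X1,X2,X3
RREF:
  r0: [   1    0    1    0   -1   -3   -1]
  r1: [   0    1    3    1   -6   -8   -4]
Fix exponent of ℓ at 1, m at 0, X1 at 0, X2 at 0, X3 at 0; solve each RREF row for its pivot's exponent:
  r0: exp(ρ) + (0)·1 = 0 ⇒ exp(ρ) = 0
  r1: exp(D) + (1)·1 = 0 ⇒ exp(D) = -1
Π_2 = D^-1 · ℓ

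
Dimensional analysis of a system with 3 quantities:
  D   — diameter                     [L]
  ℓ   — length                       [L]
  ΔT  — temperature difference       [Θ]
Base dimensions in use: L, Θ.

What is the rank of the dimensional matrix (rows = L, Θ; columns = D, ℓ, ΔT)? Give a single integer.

2

Write exponents as rows L,Θ / cols D,ℓ,ΔT:
  L: [ 1  1  0]
  Θ: [ 0  0  1]
Row reduction gives pivot columns D,ΔT; rank = 2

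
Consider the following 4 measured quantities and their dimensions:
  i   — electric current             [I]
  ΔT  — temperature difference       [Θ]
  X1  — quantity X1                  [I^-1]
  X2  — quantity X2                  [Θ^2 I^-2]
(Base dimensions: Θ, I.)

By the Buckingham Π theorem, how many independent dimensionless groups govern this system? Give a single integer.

Exponent matrix [Θ,I] × [i,ΔT,X1,X2]:
  Θ: [ 0  1  0  2]
  I: [ 1  0 -1 -2]
RREF → pivots at {i,ΔT} ⇒ r = 2
Π count = n − r = 4 − 2 = 2

2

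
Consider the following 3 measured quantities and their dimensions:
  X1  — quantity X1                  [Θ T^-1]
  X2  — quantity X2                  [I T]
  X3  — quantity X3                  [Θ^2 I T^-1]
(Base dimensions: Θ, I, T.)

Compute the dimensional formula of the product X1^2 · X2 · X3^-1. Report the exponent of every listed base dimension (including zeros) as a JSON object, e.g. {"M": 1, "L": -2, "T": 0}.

{"Θ": 0, "I": 0, "T": 0}

Dimensional matrix (Θ×I×T by X1×X2×X3):
  Θ: [ 1  0  2]
  I: [ 0  1  1]
  T: [-1  1 -1]
  [Θ]: (2)·1+(1)·0+(-1)·2 = 0
  [I]: (2)·0+(1)·1+(-1)·1 = 0
  [T]: (2)·-1+(1)·1+(-1)·-1 = 0
⇒ 1 (dimensionless)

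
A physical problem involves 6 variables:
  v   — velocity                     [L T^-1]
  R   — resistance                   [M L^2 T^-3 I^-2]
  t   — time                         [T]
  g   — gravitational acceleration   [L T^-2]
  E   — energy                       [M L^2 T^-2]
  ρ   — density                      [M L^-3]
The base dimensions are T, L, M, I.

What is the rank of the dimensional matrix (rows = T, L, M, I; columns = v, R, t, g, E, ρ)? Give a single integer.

Exponent matrix [T,L,M,I] × [v,R,t,g,E,ρ]:
  T: [-1 -3  1 -2 -2  0]
  L: [ 1  2  0  1  2 -3]
  M: [ 0  1  0  0  1  1]
  I: [ 0 -2  0  0  0  0]
RREF → pivots at {v,R,t,E} ⇒ r = 4

4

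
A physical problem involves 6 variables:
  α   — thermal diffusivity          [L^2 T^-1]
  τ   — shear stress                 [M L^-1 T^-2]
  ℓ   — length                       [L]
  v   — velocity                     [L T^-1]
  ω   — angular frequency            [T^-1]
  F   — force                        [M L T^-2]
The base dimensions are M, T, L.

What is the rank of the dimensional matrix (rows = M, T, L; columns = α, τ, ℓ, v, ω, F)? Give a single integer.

3

Exponent matrix [M,T,L] × [α,τ,ℓ,v,ω,F]:
  M: [ 0  1  0  0  0  1]
  T: [-1 -2  0 -1 -1 -2]
  L: [ 2 -1  1  1  0  1]
RREF → pivots at {α,τ,ℓ} ⇒ r = 3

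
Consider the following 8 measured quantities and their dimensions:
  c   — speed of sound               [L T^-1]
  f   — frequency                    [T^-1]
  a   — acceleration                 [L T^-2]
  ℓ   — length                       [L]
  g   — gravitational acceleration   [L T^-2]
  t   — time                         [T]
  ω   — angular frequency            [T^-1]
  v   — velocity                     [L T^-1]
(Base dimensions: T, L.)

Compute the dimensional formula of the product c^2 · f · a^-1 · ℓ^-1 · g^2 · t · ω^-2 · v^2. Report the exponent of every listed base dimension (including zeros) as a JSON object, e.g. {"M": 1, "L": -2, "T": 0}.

{"T": -4, "L": 4}

Dimensional matrix (T×L by c×f×a×ℓ×g×t×ω×v):
  T: [-1 -1 -2  0 -2  1 -1 -1]
  L: [ 1  0  1  1  1  0  0  1]
  [T]: (2)·-1+(1)·-1+(-1)·-2+(-1)·0+(2)·-2+(1)·1+(-2)·-1+(2)·-1 = -4
  [L]: (2)·1+(1)·0+(-1)·1+(-1)·1+(2)·1+(1)·0+(-2)·0+(2)·1 = 4
⇒ T^-4 L^4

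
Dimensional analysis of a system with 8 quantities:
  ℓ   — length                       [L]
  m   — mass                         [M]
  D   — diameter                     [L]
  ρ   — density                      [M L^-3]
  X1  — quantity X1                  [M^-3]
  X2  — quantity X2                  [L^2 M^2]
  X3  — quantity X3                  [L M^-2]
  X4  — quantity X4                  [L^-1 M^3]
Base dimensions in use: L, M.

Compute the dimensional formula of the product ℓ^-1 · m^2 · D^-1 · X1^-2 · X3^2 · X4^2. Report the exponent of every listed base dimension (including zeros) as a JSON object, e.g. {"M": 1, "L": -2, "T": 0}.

{"L": -2, "M": 10}

Dimensional matrix (L×M by ℓ×m×D×ρ×X1×X2×X3×X4):
  L: [ 1  0  1 -3  0  2  1 -1]
  M: [ 0  1  0  1 -3  2 -2  3]
  [L]: (-1)·1+(2)·0+(-1)·1+(-2)·0+(2)·1+(2)·-1 = -2
  [M]: (-1)·0+(2)·1+(-1)·0+(-2)·-3+(2)·-2+(2)·3 = 10
⇒ L^-2 M^10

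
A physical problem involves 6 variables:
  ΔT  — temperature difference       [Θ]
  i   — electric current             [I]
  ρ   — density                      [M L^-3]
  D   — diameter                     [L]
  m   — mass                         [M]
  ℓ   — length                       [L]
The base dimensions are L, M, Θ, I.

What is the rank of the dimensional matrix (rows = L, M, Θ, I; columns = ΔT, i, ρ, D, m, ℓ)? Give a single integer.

Write exponents as rows L,M,Θ,I / cols ΔT,i,ρ,D,m,ℓ:
  L: [ 0  0 -3  1  0  1]
  M: [ 0  0  1  0  1  0]
  Θ: [ 1  0  0  0  0  0]
  I: [ 0  1  0  0  0  0]
Row reduction gives pivot columns ΔT,i,ρ,D; rank = 4

4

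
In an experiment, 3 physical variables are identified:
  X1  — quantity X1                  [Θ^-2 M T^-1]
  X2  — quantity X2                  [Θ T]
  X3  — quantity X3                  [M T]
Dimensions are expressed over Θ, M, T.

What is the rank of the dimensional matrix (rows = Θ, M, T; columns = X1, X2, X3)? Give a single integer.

2

Write exponents as rows Θ,M,T / cols X1,X2,X3:
  Θ: [-2  1  0]
  M: [ 1  0  1]
  T: [-1  1  1]
RREF → pivots at {X1,X2} ⇒ r = 2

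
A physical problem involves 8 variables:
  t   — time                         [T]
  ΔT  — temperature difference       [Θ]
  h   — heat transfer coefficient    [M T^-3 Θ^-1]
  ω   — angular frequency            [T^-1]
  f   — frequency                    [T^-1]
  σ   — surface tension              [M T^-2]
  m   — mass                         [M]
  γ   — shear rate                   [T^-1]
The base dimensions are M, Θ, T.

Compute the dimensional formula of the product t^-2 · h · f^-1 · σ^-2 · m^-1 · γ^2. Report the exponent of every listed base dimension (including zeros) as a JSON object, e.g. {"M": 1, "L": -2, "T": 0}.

Dimensional matrix (M×Θ×T by t×ΔT×h×ω×f×σ×m×γ):
  M: [ 0  0  1  0  0  1  1  0]
  Θ: [ 0  1 -1  0  0  0  0  0]
  T: [ 1  0 -3 -1 -1 -2  0 -1]
  [M]: (-2)·0+(1)·1+(-1)·0+(-2)·1+(-1)·1+(2)·0 = -2
  [Θ]: (-2)·0+(1)·-1+(-1)·0+(-2)·0+(-1)·0+(2)·0 = -1
  [T]: (-2)·1+(1)·-3+(-1)·-1+(-2)·-2+(-1)·0+(2)·-1 = -2
⇒ M^-2 Θ^-1 T^-2

{"M": -2, "Θ": -1, "T": -2}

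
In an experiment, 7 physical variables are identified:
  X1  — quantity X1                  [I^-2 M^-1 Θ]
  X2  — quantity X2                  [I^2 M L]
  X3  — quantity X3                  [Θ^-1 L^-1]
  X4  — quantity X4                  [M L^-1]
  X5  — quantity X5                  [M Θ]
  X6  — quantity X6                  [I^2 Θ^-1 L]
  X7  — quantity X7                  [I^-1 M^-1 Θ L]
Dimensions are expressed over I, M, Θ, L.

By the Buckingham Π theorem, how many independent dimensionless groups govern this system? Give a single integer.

Write exponents as rows I,M,Θ,L / cols X1,X2,X3,X4,X5,X6,X7:
  I: [-2  2  0  0  0  2 -1]
  M: [-1  1  0  1  1  0 -1]
  Θ: [ 1  0 -1  0  1 -1  1]
  L: [ 0  1 -1 -1  0  1  1]
Row reduction gives pivot columns X1,X2,X4; rank = 3
7 vars − rank 3 = 4 Π groups

4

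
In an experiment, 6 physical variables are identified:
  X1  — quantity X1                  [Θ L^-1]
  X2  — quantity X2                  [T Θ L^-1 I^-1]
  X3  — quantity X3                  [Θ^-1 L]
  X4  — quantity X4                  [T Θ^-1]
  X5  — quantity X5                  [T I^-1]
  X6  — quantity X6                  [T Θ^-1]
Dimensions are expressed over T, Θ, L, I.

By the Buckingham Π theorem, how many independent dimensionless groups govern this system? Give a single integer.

3

Exponent matrix [T,Θ,L,I] × [X1,X2,X3,X4,X5,X6]:
  T: [ 0  1  0  1  1  1]
  Θ: [ 1  1 -1 -1  0 -1]
  L: [-1 -1  1  0  0  0]
  I: [ 0 -1  0  0 -1  0]
Row reduction gives pivot columns X1,X2,X4; rank = 3
Π count = n − r = 6 − 3 = 3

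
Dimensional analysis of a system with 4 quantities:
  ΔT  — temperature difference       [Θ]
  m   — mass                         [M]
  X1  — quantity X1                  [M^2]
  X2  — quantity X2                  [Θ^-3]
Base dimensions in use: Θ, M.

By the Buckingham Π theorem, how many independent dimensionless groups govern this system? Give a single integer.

Dimensional matrix (Θ×M by ΔT×m×X1×X2):
  Θ: [ 1  0  0 -3]
  M: [ 0  1  2  0]
Echelon form has 2 nonzero rows (pivots: ΔT,m)
Π count = n − r = 4 − 2 = 2

2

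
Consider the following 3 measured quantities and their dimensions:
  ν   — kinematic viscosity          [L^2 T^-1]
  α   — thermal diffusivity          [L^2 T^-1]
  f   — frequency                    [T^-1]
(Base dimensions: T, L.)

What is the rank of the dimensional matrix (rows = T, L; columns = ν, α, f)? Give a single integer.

Write exponents as rows T,L / cols ν,α,f:
  T: [-1 -1 -1]
  L: [ 2  2  0]
RREF → pivots at {ν,f} ⇒ r = 2

2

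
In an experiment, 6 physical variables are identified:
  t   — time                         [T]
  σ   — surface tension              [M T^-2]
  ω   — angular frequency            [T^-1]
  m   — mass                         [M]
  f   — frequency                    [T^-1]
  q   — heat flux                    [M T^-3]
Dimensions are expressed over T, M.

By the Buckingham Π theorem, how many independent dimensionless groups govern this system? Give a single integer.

4

Dimensional matrix (T×M by t×σ×ω×m×f×q):
  T: [ 1 -2 -1  0 -1 -3]
  M: [ 0  1  0  1  0  1]
Echelon form has 2 nonzero rows (pivots: t,σ)
n=6, r=2 ⇒ 4 dimensionless groups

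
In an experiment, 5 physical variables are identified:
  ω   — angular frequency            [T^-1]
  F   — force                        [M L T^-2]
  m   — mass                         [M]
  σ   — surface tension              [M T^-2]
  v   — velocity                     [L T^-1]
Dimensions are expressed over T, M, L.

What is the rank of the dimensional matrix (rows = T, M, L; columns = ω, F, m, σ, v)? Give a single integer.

Exponent matrix [T,M,L] × [ω,F,m,σ,v]:
  T: [-1 -2  0 -2 -1]
  M: [ 0  1  1  1  0]
  L: [ 0  1  0  0  1]
RREF → pivots at {ω,F,m} ⇒ r = 3

3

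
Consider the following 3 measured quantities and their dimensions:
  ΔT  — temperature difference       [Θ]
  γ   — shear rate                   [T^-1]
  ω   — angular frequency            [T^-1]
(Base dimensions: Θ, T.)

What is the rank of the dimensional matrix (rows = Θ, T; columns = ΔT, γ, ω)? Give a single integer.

2

Dimensional matrix (Θ×T by ΔT×γ×ω):
  Θ: [ 1  0  0]
  T: [ 0 -1 -1]
Echelon form has 2 nonzero rows (pivots: ΔT,γ)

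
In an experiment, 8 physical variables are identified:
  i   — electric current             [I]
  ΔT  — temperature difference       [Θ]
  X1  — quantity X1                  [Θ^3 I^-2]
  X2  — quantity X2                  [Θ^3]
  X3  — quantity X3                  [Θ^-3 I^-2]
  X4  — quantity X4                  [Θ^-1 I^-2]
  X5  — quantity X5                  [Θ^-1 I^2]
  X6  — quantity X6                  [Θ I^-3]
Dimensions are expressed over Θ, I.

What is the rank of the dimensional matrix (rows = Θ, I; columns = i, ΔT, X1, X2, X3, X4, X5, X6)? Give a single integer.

2

Exponent matrix [Θ,I] × [i,ΔT,X1,X2,X3,X4,X5,X6]:
  Θ: [ 0  1  3  3 -3 -1 -1  1]
  I: [ 1  0 -2  0 -2 -2  2 -3]
Row reduction gives pivot columns i,ΔT; rank = 2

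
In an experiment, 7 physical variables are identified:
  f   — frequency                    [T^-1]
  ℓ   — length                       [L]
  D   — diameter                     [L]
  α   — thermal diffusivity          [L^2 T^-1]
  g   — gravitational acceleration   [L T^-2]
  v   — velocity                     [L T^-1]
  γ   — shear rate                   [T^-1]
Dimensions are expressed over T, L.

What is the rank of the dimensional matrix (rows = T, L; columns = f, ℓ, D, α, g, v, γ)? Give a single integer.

Exponent matrix [T,L] × [f,ℓ,D,α,g,v,γ]:
  T: [-1  0  0 -1 -2 -1 -1]
  L: [ 0  1  1  2  1  1  0]
Row reduction gives pivot columns f,ℓ; rank = 2

2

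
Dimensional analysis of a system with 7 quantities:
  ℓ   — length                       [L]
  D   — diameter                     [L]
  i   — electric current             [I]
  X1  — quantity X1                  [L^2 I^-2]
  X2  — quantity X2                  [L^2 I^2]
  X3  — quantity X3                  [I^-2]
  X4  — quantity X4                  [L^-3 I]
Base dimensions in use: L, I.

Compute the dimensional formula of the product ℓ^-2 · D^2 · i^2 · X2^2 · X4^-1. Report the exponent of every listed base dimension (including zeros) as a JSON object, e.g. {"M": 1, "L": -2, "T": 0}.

Exponent matrix [L,I] × [ℓ,D,i,X1,X2,X3,X4]:
  L: [ 1  1  0  2  2  0 -3]
  I: [ 0  0  1 -2  2 -2  1]
  [L]: (-2)·1+(2)·1+(2)·0+(2)·2+(-1)·-3 = 7
  [I]: (-2)·0+(2)·0+(2)·1+(2)·2+(-1)·1 = 5
⇒ L^7 I^5

{"L": 7, "I": 5}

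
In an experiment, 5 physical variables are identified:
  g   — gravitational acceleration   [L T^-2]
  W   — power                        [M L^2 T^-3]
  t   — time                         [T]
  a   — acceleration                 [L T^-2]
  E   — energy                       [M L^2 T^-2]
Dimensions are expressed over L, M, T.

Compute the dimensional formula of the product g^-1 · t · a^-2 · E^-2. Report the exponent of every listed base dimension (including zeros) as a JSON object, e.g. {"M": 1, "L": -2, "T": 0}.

Exponent matrix [L,M,T] × [g,W,t,a,E]:
  L: [ 1  2  0  1  2]
  M: [ 0  1  0  0  1]
  T: [-2 -3  1 -2 -2]
  [L]: (-1)·1+(1)·0+(-2)·1+(-2)·2 = -7
  [M]: (-1)·0+(1)·0+(-2)·0+(-2)·1 = -2
  [T]: (-1)·-2+(1)·1+(-2)·-2+(-2)·-2 = 11
⇒ L^-7 M^-2 T^11

{"L": -7, "M": -2, "T": 11}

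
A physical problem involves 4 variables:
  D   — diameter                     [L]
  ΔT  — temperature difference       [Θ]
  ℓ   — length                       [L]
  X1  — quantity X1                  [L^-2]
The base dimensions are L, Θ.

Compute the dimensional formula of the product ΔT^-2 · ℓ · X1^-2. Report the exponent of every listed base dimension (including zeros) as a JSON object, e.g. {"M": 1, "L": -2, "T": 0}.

Dimensional matrix (L×Θ by D×ΔT×ℓ×X1):
  L: [ 1  0  1 -2]
  Θ: [ 0  1  0  0]
  [L]: (-2)·0+(1)·1+(-2)·-2 = 5
  [Θ]: (-2)·1+(1)·0+(-2)·0 = -2
⇒ L^5 Θ^-2

{"L": 5, "Θ": -2}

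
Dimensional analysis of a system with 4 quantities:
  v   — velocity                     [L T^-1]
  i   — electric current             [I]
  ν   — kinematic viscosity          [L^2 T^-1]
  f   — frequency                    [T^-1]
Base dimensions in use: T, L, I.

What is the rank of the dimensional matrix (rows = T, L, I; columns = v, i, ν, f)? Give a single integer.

Exponent matrix [T,L,I] × [v,i,ν,f]:
  T: [-1  0 -1 -1]
  L: [ 1  0  2  0]
  I: [ 0  1  0  0]
Row reduction gives pivot columns v,i,ν; rank = 3

3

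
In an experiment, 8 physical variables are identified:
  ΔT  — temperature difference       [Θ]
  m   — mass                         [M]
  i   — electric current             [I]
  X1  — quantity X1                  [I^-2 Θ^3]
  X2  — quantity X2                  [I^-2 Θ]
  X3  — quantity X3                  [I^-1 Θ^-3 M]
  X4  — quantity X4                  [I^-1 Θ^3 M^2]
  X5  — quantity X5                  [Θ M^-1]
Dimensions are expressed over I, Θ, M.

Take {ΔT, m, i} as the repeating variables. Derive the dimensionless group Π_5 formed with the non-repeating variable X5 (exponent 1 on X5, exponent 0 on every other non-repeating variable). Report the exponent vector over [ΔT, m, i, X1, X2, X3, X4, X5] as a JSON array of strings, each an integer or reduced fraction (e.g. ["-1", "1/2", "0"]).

Exponent matrix [I,Θ,M] × [ΔT,m,i,X1,X2,X3,X4,X5]:
  I: [ 0  0  1 -2 -2 -1 -1  0]
  Θ: [ 1  0  0  3  1 -3  3  1]
  M: [ 0  1  0  0  0  1  2 -1]
Echelon form has 3 nonzero rows (pivots: ΔT,m,i)
Repeat: ΔT,m,i; free: X1,X2,X3,X4,X5
RREF:
  r0: [   1    0    0    3    1   -3    3    1]
  r1: [   0    1    0    0    0    1    2   -1]
  r2: [   0    0    1   -2   -2   -1   -1    0]
Fix exponent of X5 at 1, X1 at 0, X2 at 0, X3 at 0, X4 at 0; solve each RREF row for its pivot's exponent:
  r0: exp(ΔT) + (1)·1 = 0 ⇒ exp(ΔT) = -1
  r1: exp(m) + (-1)·1 = 0 ⇒ exp(m) = 1
  r2: exp(i) + (0)·1 = 0 ⇒ exp(i) = 0
Π_5 = ΔT^-1 · m · X5

["-1", "1", "0", "0", "0", "0", "0", "1"]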